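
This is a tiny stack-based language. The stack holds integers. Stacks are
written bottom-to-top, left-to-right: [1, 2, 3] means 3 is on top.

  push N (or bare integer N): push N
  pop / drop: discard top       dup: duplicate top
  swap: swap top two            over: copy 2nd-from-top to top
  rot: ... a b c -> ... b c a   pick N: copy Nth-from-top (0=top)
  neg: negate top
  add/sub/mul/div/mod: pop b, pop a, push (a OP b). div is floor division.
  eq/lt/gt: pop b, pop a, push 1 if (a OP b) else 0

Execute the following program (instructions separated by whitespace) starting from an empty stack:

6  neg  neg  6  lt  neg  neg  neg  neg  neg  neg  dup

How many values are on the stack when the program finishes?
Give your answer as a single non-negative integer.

After 'push 6': stack = [6] (depth 1)
After 'neg': stack = [-6] (depth 1)
After 'neg': stack = [6] (depth 1)
After 'push 6': stack = [6, 6] (depth 2)
After 'lt': stack = [0] (depth 1)
After 'neg': stack = [0] (depth 1)
After 'neg': stack = [0] (depth 1)
After 'neg': stack = [0] (depth 1)
After 'neg': stack = [0] (depth 1)
After 'neg': stack = [0] (depth 1)
After 'neg': stack = [0] (depth 1)
After 'dup': stack = [0, 0] (depth 2)

Answer: 2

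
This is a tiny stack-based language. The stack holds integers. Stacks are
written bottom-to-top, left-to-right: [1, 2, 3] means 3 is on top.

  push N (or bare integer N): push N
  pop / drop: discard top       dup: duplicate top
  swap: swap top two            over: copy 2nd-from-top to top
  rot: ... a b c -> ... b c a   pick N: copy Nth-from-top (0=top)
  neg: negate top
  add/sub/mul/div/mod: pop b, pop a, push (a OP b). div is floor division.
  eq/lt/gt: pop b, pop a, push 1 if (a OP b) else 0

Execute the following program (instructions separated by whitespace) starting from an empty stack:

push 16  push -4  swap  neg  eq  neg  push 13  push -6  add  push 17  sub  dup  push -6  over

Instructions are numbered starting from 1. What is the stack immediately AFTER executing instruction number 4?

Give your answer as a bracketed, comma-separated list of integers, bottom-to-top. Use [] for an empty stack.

Step 1 ('push 16'): [16]
Step 2 ('push -4'): [16, -4]
Step 3 ('swap'): [-4, 16]
Step 4 ('neg'): [-4, -16]

Answer: [-4, -16]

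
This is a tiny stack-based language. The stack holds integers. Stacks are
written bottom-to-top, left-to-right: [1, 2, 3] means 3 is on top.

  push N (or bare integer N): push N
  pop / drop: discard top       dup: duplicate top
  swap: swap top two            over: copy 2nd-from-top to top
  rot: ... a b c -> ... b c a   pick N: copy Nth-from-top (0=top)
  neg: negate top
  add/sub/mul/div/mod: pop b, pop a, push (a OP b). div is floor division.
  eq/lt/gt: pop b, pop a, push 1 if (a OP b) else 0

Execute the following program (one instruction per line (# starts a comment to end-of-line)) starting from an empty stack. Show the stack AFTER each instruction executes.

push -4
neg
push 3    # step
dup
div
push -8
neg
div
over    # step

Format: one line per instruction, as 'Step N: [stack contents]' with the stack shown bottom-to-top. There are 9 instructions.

Step 1: [-4]
Step 2: [4]
Step 3: [4, 3]
Step 4: [4, 3, 3]
Step 5: [4, 1]
Step 6: [4, 1, -8]
Step 7: [4, 1, 8]
Step 8: [4, 0]
Step 9: [4, 0, 4]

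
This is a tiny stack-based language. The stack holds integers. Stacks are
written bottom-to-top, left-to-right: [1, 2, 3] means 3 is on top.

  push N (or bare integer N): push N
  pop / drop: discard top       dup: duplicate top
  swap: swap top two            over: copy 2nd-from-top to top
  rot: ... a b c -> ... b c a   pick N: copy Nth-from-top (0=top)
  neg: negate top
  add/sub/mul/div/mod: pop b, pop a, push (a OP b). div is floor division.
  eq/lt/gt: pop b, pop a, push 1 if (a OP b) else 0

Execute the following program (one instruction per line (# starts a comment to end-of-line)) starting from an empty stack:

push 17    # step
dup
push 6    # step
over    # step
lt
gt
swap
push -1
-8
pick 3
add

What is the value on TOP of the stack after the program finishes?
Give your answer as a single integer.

Answer: -7

Derivation:
After 'push 17': [17]
After 'dup': [17, 17]
After 'push 6': [17, 17, 6]
After 'over': [17, 17, 6, 17]
After 'lt': [17, 17, 1]
After 'gt': [17, 1]
After 'swap': [1, 17]
After 'push -1': [1, 17, -1]
After 'push -8': [1, 17, -1, -8]
After 'pick 3': [1, 17, -1, -8, 1]
After 'add': [1, 17, -1, -7]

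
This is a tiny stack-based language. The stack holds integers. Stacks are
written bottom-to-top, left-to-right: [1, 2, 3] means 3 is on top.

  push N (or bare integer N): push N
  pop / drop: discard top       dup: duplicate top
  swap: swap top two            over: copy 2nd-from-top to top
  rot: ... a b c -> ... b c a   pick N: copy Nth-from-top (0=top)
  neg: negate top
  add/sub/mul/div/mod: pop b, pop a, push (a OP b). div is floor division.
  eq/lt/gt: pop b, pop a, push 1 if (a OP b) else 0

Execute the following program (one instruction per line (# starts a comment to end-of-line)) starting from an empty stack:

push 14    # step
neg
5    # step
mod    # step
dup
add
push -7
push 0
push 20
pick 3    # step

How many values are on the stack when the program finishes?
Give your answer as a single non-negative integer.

Answer: 5

Derivation:
After 'push 14': stack = [14] (depth 1)
After 'neg': stack = [-14] (depth 1)
After 'push 5': stack = [-14, 5] (depth 2)
After 'mod': stack = [1] (depth 1)
After 'dup': stack = [1, 1] (depth 2)
After 'add': stack = [2] (depth 1)
After 'push -7': stack = [2, -7] (depth 2)
After 'push 0': stack = [2, -7, 0] (depth 3)
After 'push 20': stack = [2, -7, 0, 20] (depth 4)
After 'pick 3': stack = [2, -7, 0, 20, 2] (depth 5)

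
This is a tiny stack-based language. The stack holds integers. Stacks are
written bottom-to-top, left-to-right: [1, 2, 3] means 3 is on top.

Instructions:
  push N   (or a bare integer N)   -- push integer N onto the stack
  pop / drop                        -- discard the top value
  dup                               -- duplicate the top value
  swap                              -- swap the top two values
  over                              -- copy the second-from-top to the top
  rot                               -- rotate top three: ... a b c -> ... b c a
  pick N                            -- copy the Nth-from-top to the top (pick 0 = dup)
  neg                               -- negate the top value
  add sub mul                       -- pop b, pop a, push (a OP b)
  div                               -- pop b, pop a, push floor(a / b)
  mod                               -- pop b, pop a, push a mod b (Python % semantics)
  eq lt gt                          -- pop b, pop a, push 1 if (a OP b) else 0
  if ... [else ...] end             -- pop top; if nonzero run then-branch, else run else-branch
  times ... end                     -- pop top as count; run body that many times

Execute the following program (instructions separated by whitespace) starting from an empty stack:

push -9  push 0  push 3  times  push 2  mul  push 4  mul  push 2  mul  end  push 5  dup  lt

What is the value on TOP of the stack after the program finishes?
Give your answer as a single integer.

Answer: 0

Derivation:
After 'push -9': [-9]
After 'push 0': [-9, 0]
After 'push 3': [-9, 0, 3]
After 'times': [-9, 0]
After 'push 2': [-9, 0, 2]
After 'mul': [-9, 0]
After 'push 4': [-9, 0, 4]
After 'mul': [-9, 0]
After 'push 2': [-9, 0, 2]
After 'mul': [-9, 0]
  ...
After 'mul': [-9, 0]
After 'push 2': [-9, 0, 2]
After 'mul': [-9, 0]
After 'push 4': [-9, 0, 4]
After 'mul': [-9, 0]
After 'push 2': [-9, 0, 2]
After 'mul': [-9, 0]
After 'push 5': [-9, 0, 5]
After 'dup': [-9, 0, 5, 5]
After 'lt': [-9, 0, 0]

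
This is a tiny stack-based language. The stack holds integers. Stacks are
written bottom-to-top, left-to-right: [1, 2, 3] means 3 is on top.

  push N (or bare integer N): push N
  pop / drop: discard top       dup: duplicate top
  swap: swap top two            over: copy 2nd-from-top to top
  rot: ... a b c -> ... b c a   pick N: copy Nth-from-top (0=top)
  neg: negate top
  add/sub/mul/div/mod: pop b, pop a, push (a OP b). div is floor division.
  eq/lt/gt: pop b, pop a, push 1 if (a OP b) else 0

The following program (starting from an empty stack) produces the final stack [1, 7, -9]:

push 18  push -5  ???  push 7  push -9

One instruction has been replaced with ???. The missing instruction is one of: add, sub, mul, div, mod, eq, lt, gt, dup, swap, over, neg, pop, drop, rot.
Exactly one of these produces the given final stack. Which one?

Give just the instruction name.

Answer: gt

Derivation:
Stack before ???: [18, -5]
Stack after ???:  [1]
The instruction that transforms [18, -5] -> [1] is: gt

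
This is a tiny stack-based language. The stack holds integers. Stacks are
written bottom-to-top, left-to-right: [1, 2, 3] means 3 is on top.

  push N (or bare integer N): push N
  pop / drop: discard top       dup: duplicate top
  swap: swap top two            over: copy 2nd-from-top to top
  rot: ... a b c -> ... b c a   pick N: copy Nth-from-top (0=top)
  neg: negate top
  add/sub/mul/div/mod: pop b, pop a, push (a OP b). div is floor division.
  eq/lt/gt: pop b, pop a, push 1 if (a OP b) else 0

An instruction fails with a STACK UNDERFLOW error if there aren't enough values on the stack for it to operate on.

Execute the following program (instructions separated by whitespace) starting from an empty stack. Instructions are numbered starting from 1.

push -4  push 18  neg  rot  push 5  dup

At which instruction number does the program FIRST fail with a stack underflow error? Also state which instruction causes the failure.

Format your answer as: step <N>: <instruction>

Step 1 ('push -4'): stack = [-4], depth = 1
Step 2 ('push 18'): stack = [-4, 18], depth = 2
Step 3 ('neg'): stack = [-4, -18], depth = 2
Step 4 ('rot'): needs 3 value(s) but depth is 2 — STACK UNDERFLOW

Answer: step 4: rot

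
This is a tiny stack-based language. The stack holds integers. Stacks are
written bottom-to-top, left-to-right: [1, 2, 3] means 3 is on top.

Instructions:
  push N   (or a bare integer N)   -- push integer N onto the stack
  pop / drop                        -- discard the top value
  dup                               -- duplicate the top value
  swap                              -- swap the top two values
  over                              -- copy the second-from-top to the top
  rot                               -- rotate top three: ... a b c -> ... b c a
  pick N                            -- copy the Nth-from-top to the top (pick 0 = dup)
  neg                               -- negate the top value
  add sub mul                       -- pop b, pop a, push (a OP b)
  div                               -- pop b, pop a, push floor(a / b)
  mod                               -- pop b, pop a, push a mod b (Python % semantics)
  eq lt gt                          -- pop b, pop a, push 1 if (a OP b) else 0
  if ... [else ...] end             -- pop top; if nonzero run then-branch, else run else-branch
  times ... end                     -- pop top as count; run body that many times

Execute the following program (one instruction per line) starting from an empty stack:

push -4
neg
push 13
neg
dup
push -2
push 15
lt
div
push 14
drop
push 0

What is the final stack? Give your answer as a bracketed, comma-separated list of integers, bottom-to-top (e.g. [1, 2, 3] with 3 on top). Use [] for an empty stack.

Answer: [4, -13, -13, 0]

Derivation:
After 'push -4': [-4]
After 'neg': [4]
After 'push 13': [4, 13]
After 'neg': [4, -13]
After 'dup': [4, -13, -13]
After 'push -2': [4, -13, -13, -2]
After 'push 15': [4, -13, -13, -2, 15]
After 'lt': [4, -13, -13, 1]
After 'div': [4, -13, -13]
After 'push 14': [4, -13, -13, 14]
After 'drop': [4, -13, -13]
After 'push 0': [4, -13, -13, 0]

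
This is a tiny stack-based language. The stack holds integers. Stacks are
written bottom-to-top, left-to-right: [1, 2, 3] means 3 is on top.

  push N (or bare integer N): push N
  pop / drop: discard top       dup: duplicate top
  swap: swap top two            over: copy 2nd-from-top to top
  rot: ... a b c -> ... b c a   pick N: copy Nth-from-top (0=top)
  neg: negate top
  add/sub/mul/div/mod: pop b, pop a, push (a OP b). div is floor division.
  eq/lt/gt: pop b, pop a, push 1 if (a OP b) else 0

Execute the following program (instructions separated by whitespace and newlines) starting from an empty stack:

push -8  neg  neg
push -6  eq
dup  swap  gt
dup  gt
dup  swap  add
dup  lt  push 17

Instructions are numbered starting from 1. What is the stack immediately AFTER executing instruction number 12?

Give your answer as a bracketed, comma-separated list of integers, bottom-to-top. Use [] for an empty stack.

Step 1 ('push -8'): [-8]
Step 2 ('neg'): [8]
Step 3 ('neg'): [-8]
Step 4 ('push -6'): [-8, -6]
Step 5 ('eq'): [0]
Step 6 ('dup'): [0, 0]
Step 7 ('swap'): [0, 0]
Step 8 ('gt'): [0]
Step 9 ('dup'): [0, 0]
Step 10 ('gt'): [0]
Step 11 ('dup'): [0, 0]
Step 12 ('swap'): [0, 0]

Answer: [0, 0]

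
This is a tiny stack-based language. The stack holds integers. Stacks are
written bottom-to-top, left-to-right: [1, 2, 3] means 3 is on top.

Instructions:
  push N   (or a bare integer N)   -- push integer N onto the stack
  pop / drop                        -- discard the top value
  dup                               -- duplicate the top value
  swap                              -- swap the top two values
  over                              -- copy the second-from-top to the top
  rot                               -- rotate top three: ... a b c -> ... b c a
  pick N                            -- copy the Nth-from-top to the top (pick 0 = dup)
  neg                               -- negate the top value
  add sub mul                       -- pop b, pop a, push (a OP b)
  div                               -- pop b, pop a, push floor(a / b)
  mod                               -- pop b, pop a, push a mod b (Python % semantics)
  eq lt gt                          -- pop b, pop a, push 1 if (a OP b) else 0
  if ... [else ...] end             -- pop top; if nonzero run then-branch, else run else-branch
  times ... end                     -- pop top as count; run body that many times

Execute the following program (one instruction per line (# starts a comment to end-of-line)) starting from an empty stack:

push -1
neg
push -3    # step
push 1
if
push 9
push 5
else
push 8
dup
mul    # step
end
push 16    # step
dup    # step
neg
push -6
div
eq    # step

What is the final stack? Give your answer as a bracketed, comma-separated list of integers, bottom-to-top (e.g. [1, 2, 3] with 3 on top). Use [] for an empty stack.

Answer: [1, -3, 9, 5, 0]

Derivation:
After 'push -1': [-1]
After 'neg': [1]
After 'push -3': [1, -3]
After 'push 1': [1, -3, 1]
After 'if': [1, -3]
After 'push 9': [1, -3, 9]
After 'push 5': [1, -3, 9, 5]
After 'push 16': [1, -3, 9, 5, 16]
After 'dup': [1, -3, 9, 5, 16, 16]
After 'neg': [1, -3, 9, 5, 16, -16]
After 'push -6': [1, -3, 9, 5, 16, -16, -6]
After 'div': [1, -3, 9, 5, 16, 2]
After 'eq': [1, -3, 9, 5, 0]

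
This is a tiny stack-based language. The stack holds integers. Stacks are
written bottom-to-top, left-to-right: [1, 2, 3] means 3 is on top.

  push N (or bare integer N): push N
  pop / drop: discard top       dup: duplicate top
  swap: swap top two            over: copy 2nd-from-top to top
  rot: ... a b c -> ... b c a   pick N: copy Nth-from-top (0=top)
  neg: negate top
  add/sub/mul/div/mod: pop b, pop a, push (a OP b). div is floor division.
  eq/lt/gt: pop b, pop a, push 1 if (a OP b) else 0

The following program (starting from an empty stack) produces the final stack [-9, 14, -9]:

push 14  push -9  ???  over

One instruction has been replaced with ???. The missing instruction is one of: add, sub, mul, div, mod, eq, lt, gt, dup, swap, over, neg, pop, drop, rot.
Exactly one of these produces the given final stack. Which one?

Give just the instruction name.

Answer: swap

Derivation:
Stack before ???: [14, -9]
Stack after ???:  [-9, 14]
The instruction that transforms [14, -9] -> [-9, 14] is: swap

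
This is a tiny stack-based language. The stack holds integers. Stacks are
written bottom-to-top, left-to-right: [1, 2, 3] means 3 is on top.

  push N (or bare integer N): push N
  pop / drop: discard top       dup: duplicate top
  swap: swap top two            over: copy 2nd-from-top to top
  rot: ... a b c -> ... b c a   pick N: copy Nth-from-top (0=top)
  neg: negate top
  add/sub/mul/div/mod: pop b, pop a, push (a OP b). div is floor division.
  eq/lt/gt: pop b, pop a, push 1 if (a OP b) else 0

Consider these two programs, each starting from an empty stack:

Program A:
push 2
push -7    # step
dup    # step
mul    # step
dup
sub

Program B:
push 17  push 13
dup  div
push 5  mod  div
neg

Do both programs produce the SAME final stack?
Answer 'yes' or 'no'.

Answer: no

Derivation:
Program A trace:
  After 'push 2': [2]
  After 'push -7': [2, -7]
  After 'dup': [2, -7, -7]
  After 'mul': [2, 49]
  After 'dup': [2, 49, 49]
  After 'sub': [2, 0]
Program A final stack: [2, 0]

Program B trace:
  After 'push 17': [17]
  After 'push 13': [17, 13]
  After 'dup': [17, 13, 13]
  After 'div': [17, 1]
  After 'push 5': [17, 1, 5]
  After 'mod': [17, 1]
  After 'div': [17]
  After 'neg': [-17]
Program B final stack: [-17]
Same: no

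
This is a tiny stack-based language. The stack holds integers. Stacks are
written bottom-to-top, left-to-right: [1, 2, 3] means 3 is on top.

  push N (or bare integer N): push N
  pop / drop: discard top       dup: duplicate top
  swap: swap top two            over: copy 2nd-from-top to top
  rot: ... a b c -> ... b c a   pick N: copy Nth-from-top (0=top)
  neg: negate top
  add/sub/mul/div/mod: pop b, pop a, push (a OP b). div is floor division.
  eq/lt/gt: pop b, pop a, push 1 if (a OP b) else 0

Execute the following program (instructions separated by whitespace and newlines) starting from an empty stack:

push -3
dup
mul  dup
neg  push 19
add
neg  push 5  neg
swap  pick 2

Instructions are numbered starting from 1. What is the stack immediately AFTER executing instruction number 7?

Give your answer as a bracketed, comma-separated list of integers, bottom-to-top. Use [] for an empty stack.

Step 1 ('push -3'): [-3]
Step 2 ('dup'): [-3, -3]
Step 3 ('mul'): [9]
Step 4 ('dup'): [9, 9]
Step 5 ('neg'): [9, -9]
Step 6 ('push 19'): [9, -9, 19]
Step 7 ('add'): [9, 10]

Answer: [9, 10]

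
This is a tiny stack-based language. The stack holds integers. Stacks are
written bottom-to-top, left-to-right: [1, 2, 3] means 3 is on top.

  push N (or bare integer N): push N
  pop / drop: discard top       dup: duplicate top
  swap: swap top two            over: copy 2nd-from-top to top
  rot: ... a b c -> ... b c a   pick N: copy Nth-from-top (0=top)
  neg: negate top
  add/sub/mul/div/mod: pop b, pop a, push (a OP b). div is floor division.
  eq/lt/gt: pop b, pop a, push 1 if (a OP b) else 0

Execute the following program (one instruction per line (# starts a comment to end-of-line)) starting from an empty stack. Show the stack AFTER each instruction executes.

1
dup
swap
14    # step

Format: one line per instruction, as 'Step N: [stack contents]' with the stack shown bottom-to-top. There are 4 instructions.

Step 1: [1]
Step 2: [1, 1]
Step 3: [1, 1]
Step 4: [1, 1, 14]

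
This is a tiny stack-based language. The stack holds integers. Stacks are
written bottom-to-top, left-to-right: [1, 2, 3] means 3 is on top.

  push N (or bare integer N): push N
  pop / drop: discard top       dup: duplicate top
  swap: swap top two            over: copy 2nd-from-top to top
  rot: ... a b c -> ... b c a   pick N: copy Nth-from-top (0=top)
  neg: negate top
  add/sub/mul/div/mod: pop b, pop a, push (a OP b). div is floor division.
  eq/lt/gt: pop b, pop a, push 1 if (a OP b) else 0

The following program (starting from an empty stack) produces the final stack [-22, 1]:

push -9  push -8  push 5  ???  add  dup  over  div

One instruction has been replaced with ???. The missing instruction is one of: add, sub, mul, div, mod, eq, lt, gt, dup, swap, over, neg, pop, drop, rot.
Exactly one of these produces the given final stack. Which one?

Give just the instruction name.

Answer: sub

Derivation:
Stack before ???: [-9, -8, 5]
Stack after ???:  [-9, -13]
The instruction that transforms [-9, -8, 5] -> [-9, -13] is: sub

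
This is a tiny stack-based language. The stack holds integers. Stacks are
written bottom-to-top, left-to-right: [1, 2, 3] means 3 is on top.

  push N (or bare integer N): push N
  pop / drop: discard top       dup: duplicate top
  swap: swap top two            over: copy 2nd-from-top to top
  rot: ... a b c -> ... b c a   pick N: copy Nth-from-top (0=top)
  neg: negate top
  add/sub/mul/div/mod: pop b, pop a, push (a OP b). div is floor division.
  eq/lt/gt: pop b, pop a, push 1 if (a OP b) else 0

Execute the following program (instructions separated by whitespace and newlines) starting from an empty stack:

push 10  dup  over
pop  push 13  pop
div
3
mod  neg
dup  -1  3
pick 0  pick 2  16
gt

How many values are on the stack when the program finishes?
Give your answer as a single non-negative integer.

Answer: 6

Derivation:
After 'push 10': stack = [10] (depth 1)
After 'dup': stack = [10, 10] (depth 2)
After 'over': stack = [10, 10, 10] (depth 3)
After 'pop': stack = [10, 10] (depth 2)
After 'push 13': stack = [10, 10, 13] (depth 3)
After 'pop': stack = [10, 10] (depth 2)
After 'div': stack = [1] (depth 1)
After 'push 3': stack = [1, 3] (depth 2)
After 'mod': stack = [1] (depth 1)
After 'neg': stack = [-1] (depth 1)
After 'dup': stack = [-1, -1] (depth 2)
After 'push -1': stack = [-1, -1, -1] (depth 3)
After 'push 3': stack = [-1, -1, -1, 3] (depth 4)
After 'pick 0': stack = [-1, -1, -1, 3, 3] (depth 5)
After 'pick 2': stack = [-1, -1, -1, 3, 3, -1] (depth 6)
After 'push 16': stack = [-1, -1, -1, 3, 3, -1, 16] (depth 7)
After 'gt': stack = [-1, -1, -1, 3, 3, 0] (depth 6)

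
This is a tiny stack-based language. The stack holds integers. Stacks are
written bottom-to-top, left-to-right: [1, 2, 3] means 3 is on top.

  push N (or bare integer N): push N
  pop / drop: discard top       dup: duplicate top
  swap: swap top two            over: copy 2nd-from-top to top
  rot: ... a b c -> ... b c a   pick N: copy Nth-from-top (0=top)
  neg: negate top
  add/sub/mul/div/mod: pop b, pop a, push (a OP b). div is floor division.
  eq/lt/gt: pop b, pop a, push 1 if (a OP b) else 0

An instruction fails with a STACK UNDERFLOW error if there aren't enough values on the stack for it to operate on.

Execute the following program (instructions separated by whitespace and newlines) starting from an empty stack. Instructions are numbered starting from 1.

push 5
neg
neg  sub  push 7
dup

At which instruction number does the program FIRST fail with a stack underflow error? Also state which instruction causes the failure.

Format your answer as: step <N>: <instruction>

Step 1 ('push 5'): stack = [5], depth = 1
Step 2 ('neg'): stack = [-5], depth = 1
Step 3 ('neg'): stack = [5], depth = 1
Step 4 ('sub'): needs 2 value(s) but depth is 1 — STACK UNDERFLOW

Answer: step 4: sub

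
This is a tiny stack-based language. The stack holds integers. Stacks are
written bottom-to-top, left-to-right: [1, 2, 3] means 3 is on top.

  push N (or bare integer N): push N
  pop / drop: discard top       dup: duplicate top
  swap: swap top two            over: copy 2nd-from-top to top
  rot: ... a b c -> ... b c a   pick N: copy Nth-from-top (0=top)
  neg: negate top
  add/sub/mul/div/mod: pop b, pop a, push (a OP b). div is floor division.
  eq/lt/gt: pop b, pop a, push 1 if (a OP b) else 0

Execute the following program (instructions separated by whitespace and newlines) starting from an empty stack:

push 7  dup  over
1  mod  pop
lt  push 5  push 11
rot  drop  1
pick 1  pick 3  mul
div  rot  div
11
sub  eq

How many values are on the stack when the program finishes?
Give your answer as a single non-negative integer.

After 'push 7': stack = [7] (depth 1)
After 'dup': stack = [7, 7] (depth 2)
After 'over': stack = [7, 7, 7] (depth 3)
After 'push 1': stack = [7, 7, 7, 1] (depth 4)
After 'mod': stack = [7, 7, 0] (depth 3)
After 'pop': stack = [7, 7] (depth 2)
After 'lt': stack = [0] (depth 1)
After 'push 5': stack = [0, 5] (depth 2)
After 'push 11': stack = [0, 5, 11] (depth 3)
After 'rot': stack = [5, 11, 0] (depth 3)
  ...
After 'push 1': stack = [5, 11, 1] (depth 3)
After 'pick 1': stack = [5, 11, 1, 11] (depth 4)
After 'pick 3': stack = [5, 11, 1, 11, 5] (depth 5)
After 'mul': stack = [5, 11, 1, 55] (depth 4)
After 'div': stack = [5, 11, 0] (depth 3)
After 'rot': stack = [11, 0, 5] (depth 3)
After 'div': stack = [11, 0] (depth 2)
After 'push 11': stack = [11, 0, 11] (depth 3)
After 'sub': stack = [11, -11] (depth 2)
After 'eq': stack = [0] (depth 1)

Answer: 1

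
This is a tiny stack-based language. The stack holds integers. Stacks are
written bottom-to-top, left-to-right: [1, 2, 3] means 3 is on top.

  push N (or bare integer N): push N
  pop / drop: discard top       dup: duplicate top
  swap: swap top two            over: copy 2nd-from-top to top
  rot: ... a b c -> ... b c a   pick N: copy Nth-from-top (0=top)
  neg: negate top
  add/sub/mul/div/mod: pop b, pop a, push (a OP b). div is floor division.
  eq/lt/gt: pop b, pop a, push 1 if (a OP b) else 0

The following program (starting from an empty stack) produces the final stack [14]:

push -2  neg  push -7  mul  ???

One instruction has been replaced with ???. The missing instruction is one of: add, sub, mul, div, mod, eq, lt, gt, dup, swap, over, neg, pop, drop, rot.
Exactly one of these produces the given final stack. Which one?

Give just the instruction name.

Stack before ???: [-14]
Stack after ???:  [14]
The instruction that transforms [-14] -> [14] is: neg

Answer: neg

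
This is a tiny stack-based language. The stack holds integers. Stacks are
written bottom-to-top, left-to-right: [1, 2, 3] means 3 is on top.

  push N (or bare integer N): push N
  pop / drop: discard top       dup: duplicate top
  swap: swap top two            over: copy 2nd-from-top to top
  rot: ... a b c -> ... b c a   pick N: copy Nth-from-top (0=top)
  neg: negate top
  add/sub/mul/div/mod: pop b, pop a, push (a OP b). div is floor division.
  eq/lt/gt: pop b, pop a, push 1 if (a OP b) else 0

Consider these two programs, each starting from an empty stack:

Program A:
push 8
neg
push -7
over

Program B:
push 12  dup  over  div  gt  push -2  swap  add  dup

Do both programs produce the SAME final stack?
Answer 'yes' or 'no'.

Answer: no

Derivation:
Program A trace:
  After 'push 8': [8]
  After 'neg': [-8]
  After 'push -7': [-8, -7]
  After 'over': [-8, -7, -8]
Program A final stack: [-8, -7, -8]

Program B trace:
  After 'push 12': [12]
  After 'dup': [12, 12]
  After 'over': [12, 12, 12]
  After 'div': [12, 1]
  After 'gt': [1]
  After 'push -2': [1, -2]
  After 'swap': [-2, 1]
  After 'add': [-1]
  After 'dup': [-1, -1]
Program B final stack: [-1, -1]
Same: no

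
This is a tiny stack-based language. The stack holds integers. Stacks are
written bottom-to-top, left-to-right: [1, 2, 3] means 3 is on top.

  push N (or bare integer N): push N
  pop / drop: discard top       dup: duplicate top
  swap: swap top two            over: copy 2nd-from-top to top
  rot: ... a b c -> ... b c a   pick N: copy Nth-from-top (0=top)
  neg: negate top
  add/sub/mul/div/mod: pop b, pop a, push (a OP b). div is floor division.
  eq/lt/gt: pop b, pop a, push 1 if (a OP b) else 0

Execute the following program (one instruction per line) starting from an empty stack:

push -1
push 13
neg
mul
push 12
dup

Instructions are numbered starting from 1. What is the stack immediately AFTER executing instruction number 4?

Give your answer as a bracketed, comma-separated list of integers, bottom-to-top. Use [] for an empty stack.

Answer: [13]

Derivation:
Step 1 ('push -1'): [-1]
Step 2 ('push 13'): [-1, 13]
Step 3 ('neg'): [-1, -13]
Step 4 ('mul'): [13]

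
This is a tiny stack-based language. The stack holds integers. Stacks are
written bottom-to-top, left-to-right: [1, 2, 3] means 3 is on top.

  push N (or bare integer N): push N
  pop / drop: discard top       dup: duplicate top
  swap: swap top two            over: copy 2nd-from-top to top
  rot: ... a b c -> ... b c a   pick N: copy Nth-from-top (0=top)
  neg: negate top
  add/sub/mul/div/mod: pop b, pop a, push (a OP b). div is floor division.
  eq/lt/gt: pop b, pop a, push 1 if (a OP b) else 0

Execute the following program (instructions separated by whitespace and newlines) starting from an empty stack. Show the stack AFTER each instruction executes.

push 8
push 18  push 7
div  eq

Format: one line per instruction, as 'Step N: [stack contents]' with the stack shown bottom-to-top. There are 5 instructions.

Step 1: [8]
Step 2: [8, 18]
Step 3: [8, 18, 7]
Step 4: [8, 2]
Step 5: [0]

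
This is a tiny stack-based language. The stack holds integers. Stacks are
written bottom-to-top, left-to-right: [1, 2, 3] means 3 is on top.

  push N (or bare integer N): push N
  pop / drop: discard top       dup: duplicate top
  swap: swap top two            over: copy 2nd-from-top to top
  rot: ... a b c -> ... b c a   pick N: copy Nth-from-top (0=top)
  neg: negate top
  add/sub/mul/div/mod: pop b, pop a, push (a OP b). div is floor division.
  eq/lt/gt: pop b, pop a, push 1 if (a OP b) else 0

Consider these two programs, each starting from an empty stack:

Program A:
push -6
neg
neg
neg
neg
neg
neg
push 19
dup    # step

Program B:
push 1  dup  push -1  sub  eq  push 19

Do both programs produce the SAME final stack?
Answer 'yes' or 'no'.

Answer: no

Derivation:
Program A trace:
  After 'push -6': [-6]
  After 'neg': [6]
  After 'neg': [-6]
  After 'neg': [6]
  After 'neg': [-6]
  After 'neg': [6]
  After 'neg': [-6]
  After 'push 19': [-6, 19]
  After 'dup': [-6, 19, 19]
Program A final stack: [-6, 19, 19]

Program B trace:
  After 'push 1': [1]
  After 'dup': [1, 1]
  After 'push -1': [1, 1, -1]
  After 'sub': [1, 2]
  After 'eq': [0]
  After 'push 19': [0, 19]
Program B final stack: [0, 19]
Same: no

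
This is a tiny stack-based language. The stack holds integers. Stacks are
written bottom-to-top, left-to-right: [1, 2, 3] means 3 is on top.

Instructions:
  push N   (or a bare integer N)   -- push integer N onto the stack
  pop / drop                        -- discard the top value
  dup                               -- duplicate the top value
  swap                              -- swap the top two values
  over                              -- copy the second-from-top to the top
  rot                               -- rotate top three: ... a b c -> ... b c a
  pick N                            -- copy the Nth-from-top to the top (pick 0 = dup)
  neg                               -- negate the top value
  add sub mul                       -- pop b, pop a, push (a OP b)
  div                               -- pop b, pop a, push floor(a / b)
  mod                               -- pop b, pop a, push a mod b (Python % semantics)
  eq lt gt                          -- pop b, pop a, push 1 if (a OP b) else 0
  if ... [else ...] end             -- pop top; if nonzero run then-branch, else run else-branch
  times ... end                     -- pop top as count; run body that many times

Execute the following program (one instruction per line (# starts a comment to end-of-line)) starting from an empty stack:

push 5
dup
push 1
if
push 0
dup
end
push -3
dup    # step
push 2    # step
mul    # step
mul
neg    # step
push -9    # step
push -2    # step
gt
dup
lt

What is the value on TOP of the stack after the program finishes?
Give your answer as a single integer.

After 'push 5': [5]
After 'dup': [5, 5]
After 'push 1': [5, 5, 1]
After 'if': [5, 5]
After 'push 0': [5, 5, 0]
After 'dup': [5, 5, 0, 0]
After 'push -3': [5, 5, 0, 0, -3]
After 'dup': [5, 5, 0, 0, -3, -3]
After 'push 2': [5, 5, 0, 0, -3, -3, 2]
After 'mul': [5, 5, 0, 0, -3, -6]
After 'mul': [5, 5, 0, 0, 18]
After 'neg': [5, 5, 0, 0, -18]
After 'push -9': [5, 5, 0, 0, -18, -9]
After 'push -2': [5, 5, 0, 0, -18, -9, -2]
After 'gt': [5, 5, 0, 0, -18, 0]
After 'dup': [5, 5, 0, 0, -18, 0, 0]
After 'lt': [5, 5, 0, 0, -18, 0]

Answer: 0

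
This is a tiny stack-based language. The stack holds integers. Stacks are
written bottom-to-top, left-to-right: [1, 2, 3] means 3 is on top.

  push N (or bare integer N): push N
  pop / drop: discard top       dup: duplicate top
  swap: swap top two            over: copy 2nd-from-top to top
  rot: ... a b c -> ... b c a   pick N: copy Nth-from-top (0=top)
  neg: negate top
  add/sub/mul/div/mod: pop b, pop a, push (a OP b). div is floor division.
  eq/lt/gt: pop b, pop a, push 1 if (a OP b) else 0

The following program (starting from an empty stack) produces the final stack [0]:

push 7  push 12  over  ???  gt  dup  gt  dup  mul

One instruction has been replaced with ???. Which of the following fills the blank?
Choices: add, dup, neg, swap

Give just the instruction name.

Answer: add

Derivation:
Stack before ???: [7, 12, 7]
Stack after ???:  [7, 19]
Checking each choice:
  add: MATCH
  dup: produces [7, 12, 0]
  neg: produces [7, 0]
  swap: produces [7, 0]


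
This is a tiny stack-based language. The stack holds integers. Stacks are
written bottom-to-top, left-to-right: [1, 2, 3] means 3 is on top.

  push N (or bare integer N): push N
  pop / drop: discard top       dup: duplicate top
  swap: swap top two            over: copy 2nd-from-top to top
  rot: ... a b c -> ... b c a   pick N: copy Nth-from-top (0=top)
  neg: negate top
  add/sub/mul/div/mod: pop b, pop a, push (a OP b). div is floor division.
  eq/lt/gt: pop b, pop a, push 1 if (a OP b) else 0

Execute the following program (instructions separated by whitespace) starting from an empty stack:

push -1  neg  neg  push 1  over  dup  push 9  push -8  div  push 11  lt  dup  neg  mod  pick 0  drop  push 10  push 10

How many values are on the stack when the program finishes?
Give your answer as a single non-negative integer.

Answer: 7

Derivation:
After 'push -1': stack = [-1] (depth 1)
After 'neg': stack = [1] (depth 1)
After 'neg': stack = [-1] (depth 1)
After 'push 1': stack = [-1, 1] (depth 2)
After 'over': stack = [-1, 1, -1] (depth 3)
After 'dup': stack = [-1, 1, -1, -1] (depth 4)
After 'push 9': stack = [-1, 1, -1, -1, 9] (depth 5)
After 'push -8': stack = [-1, 1, -1, -1, 9, -8] (depth 6)
After 'div': stack = [-1, 1, -1, -1, -2] (depth 5)
After 'push 11': stack = [-1, 1, -1, -1, -2, 11] (depth 6)
After 'lt': stack = [-1, 1, -1, -1, 1] (depth 5)
After 'dup': stack = [-1, 1, -1, -1, 1, 1] (depth 6)
After 'neg': stack = [-1, 1, -1, -1, 1, -1] (depth 6)
After 'mod': stack = [-1, 1, -1, -1, 0] (depth 5)
After 'pick 0': stack = [-1, 1, -1, -1, 0, 0] (depth 6)
After 'drop': stack = [-1, 1, -1, -1, 0] (depth 5)
After 'push 10': stack = [-1, 1, -1, -1, 0, 10] (depth 6)
After 'push 10': stack = [-1, 1, -1, -1, 0, 10, 10] (depth 7)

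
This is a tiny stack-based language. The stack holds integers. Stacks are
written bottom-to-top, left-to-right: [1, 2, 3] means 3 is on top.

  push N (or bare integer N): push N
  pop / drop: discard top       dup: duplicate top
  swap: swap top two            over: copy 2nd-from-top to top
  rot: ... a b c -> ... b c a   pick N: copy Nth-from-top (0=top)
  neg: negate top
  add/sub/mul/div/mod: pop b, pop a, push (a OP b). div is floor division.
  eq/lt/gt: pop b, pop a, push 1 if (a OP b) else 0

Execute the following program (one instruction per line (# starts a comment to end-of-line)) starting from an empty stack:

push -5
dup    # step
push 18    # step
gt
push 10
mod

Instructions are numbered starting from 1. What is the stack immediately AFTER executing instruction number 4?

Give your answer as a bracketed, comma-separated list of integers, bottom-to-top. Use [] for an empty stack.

Step 1 ('push -5'): [-5]
Step 2 ('dup'): [-5, -5]
Step 3 ('push 18'): [-5, -5, 18]
Step 4 ('gt'): [-5, 0]

Answer: [-5, 0]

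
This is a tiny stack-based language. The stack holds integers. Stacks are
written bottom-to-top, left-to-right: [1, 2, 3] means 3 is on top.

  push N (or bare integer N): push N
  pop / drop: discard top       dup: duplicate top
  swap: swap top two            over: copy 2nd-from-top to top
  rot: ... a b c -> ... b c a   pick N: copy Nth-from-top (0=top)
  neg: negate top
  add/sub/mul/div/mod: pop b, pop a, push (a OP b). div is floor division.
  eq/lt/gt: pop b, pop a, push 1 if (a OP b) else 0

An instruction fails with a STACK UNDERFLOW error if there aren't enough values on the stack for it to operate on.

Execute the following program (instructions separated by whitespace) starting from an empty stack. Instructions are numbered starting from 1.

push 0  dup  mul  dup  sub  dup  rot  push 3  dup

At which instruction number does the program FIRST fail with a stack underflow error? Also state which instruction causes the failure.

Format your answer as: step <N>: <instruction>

Step 1 ('push 0'): stack = [0], depth = 1
Step 2 ('dup'): stack = [0, 0], depth = 2
Step 3 ('mul'): stack = [0], depth = 1
Step 4 ('dup'): stack = [0, 0], depth = 2
Step 5 ('sub'): stack = [0], depth = 1
Step 6 ('dup'): stack = [0, 0], depth = 2
Step 7 ('rot'): needs 3 value(s) but depth is 2 — STACK UNDERFLOW

Answer: step 7: rot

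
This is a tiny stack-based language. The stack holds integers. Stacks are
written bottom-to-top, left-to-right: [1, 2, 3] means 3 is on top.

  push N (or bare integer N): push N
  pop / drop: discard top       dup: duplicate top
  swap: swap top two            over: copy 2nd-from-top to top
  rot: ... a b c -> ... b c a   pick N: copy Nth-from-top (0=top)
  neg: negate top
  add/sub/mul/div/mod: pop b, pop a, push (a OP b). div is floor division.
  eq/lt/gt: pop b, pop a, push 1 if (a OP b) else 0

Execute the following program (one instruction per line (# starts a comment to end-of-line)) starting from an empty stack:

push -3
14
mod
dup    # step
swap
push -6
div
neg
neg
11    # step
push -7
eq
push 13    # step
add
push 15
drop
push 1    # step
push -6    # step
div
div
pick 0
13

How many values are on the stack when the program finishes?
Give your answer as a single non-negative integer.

After 'push -3': stack = [-3] (depth 1)
After 'push 14': stack = [-3, 14] (depth 2)
After 'mod': stack = [11] (depth 1)
After 'dup': stack = [11, 11] (depth 2)
After 'swap': stack = [11, 11] (depth 2)
After 'push -6': stack = [11, 11, -6] (depth 3)
After 'div': stack = [11, -2] (depth 2)
After 'neg': stack = [11, 2] (depth 2)
After 'neg': stack = [11, -2] (depth 2)
After 'push 11': stack = [11, -2, 11] (depth 3)
  ...
After 'push 13': stack = [11, -2, 0, 13] (depth 4)
After 'add': stack = [11, -2, 13] (depth 3)
After 'push 15': stack = [11, -2, 13, 15] (depth 4)
After 'drop': stack = [11, -2, 13] (depth 3)
After 'push 1': stack = [11, -2, 13, 1] (depth 4)
After 'push -6': stack = [11, -2, 13, 1, -6] (depth 5)
After 'div': stack = [11, -2, 13, -1] (depth 4)
After 'div': stack = [11, -2, -13] (depth 3)
After 'pick 0': stack = [11, -2, -13, -13] (depth 4)
After 'push 13': stack = [11, -2, -13, -13, 13] (depth 5)

Answer: 5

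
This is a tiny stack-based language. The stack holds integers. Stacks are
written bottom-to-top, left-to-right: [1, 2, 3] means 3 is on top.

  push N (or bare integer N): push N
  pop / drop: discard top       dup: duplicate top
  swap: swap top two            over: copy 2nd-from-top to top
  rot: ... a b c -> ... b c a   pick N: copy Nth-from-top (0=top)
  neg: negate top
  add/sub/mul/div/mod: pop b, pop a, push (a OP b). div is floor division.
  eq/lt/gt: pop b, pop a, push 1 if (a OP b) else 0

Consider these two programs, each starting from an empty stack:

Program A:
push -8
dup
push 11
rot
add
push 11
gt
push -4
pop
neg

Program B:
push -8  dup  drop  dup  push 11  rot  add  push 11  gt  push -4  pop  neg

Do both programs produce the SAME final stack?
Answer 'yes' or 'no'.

Program A trace:
  After 'push -8': [-8]
  After 'dup': [-8, -8]
  After 'push 11': [-8, -8, 11]
  After 'rot': [-8, 11, -8]
  After 'add': [-8, 3]
  After 'push 11': [-8, 3, 11]
  After 'gt': [-8, 0]
  After 'push -4': [-8, 0, -4]
  After 'pop': [-8, 0]
  After 'neg': [-8, 0]
Program A final stack: [-8, 0]

Program B trace:
  After 'push -8': [-8]
  After 'dup': [-8, -8]
  After 'drop': [-8]
  After 'dup': [-8, -8]
  After 'push 11': [-8, -8, 11]
  After 'rot': [-8, 11, -8]
  After 'add': [-8, 3]
  After 'push 11': [-8, 3, 11]
  After 'gt': [-8, 0]
  After 'push -4': [-8, 0, -4]
  After 'pop': [-8, 0]
  After 'neg': [-8, 0]
Program B final stack: [-8, 0]
Same: yes

Answer: yes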